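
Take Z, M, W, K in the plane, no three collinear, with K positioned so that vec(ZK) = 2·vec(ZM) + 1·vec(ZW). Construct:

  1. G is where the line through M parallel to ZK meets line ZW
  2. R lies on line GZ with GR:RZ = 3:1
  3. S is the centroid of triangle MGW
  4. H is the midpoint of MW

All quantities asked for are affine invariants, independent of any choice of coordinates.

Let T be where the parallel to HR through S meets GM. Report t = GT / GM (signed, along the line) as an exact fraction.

Choose coordinates Z = (0, 0), M = (1, 0), W = (0, 1), K = (2, 1).
1. G is where the line through M parallel to ZK meets line ZW ⇒ G = (0, -1/2)
2. R lies on line GZ with GR:RZ = 3:1 ⇒ R = (0, -1/8)
3. S is the centroid of triangle MGW ⇒ S = (1/3, 1/6)
4. H is the midpoint of MW ⇒ H = (1/2, 1/2)
through S parallel to HR: direction (-1/2, -5/8); meets GM at T = (-1/3, -2/3)
T = G + t·(M−G) with t = -1/3

t = -1/3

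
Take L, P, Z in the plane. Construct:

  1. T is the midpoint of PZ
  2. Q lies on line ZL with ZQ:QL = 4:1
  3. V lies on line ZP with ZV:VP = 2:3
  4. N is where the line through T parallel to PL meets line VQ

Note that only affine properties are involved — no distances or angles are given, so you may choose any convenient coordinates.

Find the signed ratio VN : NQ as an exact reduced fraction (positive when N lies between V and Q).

Choose coordinates L = (0, 0), P = (1, 0), Z = (0, 1).
1. T is the midpoint of PZ ⇒ T = (1/2, 1/2)
2. Q lies on line ZL with ZQ:QL = 4:1 ⇒ Q = (0, 1/5)
3. V lies on line ZP with ZV:VP = 2:3 ⇒ V = (2/5, 3/5)
4. N is where the line through T parallel to PL meets line VQ ⇒ N = (3/10, 1/2)
N = V + t·(Q−V) with t = 1/4, so VN:NQ = t:(1−t) = 1/4:3/4

VN:NQ = 1/3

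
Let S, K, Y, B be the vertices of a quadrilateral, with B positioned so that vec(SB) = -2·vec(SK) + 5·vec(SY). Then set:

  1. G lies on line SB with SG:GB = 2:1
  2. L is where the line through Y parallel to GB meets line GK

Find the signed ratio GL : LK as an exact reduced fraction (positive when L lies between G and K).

Choose coordinates S = (0, 0), K = (1, 0), Y = (0, 1), B = (-2, 5).
1. G lies on line SB with SG:GB = 2:1 ⇒ G = (-4/3, 10/3)
2. L is where the line through Y parallel to GB meets line GK ⇒ L = (-2/5, 2)
L = G + t·(K−G) with t = 2/5, so GL:LK = t:(1−t) = 2/5:3/5

GL:LK = 2/3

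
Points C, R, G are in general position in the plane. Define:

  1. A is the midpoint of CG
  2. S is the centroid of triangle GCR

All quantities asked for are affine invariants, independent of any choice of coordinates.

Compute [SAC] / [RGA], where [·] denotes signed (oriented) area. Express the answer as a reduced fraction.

Assign C = (0, 0), R = (1, 0), G = (0, 1) — the answer is frame-independent, so this choice is without loss of generality.
1. A is the midpoint of CG ⇒ A = (0, 1/2)
2. S is the centroid of triangle GCR ⇒ S = (1/3, 1/3)
2·[SAC] = 1/6, 2·[RGA] = 1/2
[SAC]:[RGA] = 1/6:1/2 = 1/3

[SAC]:[RGA] = 1/3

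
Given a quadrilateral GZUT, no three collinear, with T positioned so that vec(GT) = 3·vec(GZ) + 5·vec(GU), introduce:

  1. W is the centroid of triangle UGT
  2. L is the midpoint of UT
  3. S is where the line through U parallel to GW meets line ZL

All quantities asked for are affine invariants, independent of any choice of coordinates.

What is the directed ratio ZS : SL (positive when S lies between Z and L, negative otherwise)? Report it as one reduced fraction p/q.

Choose coordinates G = (0, 0), Z = (1, 0), U = (0, 1), T = (3, 5).
1. W is the centroid of triangle UGT ⇒ W = (1, 2)
2. L is the midpoint of UT ⇒ L = (3/2, 3)
3. S is where the line through U parallel to GW meets line ZL ⇒ S = (7/4, 9/2)
S = Z + t·(L−Z) with t = 3/2, so ZS:SL = t:(1−t) = 3/2:-1/2

ZS:SL = -3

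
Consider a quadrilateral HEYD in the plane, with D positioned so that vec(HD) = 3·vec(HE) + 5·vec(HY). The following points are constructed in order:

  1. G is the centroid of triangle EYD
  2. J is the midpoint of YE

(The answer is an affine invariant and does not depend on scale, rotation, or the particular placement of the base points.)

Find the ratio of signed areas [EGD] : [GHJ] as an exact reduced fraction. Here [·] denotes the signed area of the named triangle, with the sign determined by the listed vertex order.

[EGD]:[GHJ] = -7

Work in coordinates with H = (0, 0), E = (1, 0), Y = (0, 1), D = (3, 5).
1. G is the centroid of triangle EYD ⇒ G = (4/3, 2)
2. J is the midpoint of YE ⇒ J = (1/2, 1/2)
2·[EGD] = -7/3, 2·[GHJ] = 1/3
[EGD]:[GHJ] = -7/3:1/3 = -7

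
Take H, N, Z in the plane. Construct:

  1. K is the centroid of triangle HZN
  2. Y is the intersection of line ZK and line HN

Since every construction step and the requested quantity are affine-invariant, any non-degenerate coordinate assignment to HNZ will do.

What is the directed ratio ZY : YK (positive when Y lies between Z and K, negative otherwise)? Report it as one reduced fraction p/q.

ZY:YK = -3

Set H = (0, 0), N = (1, 0), Z = (0, 1); any affine frame gives the same invariant.
1. K is the centroid of triangle HZN ⇒ K = (1/3, 1/3)
2. Y is the intersection of line ZK and line HN ⇒ Y = (1/2, 0)
Y = Z + t·(K−Z) with t = 3/2, so ZY:YK = t:(1−t) = 3/2:-1/2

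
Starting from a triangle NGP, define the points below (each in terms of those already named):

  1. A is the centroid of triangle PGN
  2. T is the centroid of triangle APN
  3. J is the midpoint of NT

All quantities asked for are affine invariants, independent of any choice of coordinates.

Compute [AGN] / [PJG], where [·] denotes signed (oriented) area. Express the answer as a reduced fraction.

[AGN]:[PJG] = -6/13

Work in coordinates with N = (0, 0), G = (1, 0), P = (0, 1).
1. A is the centroid of triangle PGN ⇒ A = (1/3, 1/3)
2. T is the centroid of triangle APN ⇒ T = (1/9, 4/9)
3. J is the midpoint of NT ⇒ J = (1/18, 2/9)
2·[AGN] = -1/3, 2·[PJG] = 13/18
[AGN]:[PJG] = -1/3:13/18 = -6/13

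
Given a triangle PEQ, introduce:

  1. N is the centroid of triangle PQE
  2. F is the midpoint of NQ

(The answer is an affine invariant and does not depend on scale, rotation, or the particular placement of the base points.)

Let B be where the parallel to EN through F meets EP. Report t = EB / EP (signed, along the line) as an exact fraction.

Work in coordinates with P = (0, 0), E = (1, 0), Q = (0, 1).
1. N is the centroid of triangle PQE ⇒ N = (1/3, 1/3)
2. F is the midpoint of NQ ⇒ F = (1/6, 2/3)
through F parallel to EN: direction (-2/3, 1/3); meets EP at B = (3/2, 0)
B = E + t·(P−E) with t = -1/2

t = -1/2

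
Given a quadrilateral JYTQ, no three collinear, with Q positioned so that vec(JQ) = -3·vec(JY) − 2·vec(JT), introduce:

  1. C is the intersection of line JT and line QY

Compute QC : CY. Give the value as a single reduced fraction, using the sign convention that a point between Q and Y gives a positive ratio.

QC:CY = 3

Assign J = (0, 0), Y = (1, 0), T = (0, 1), Q = (-3, -2) — the answer is frame-independent, so this choice is without loss of generality.
1. C is the intersection of line JT and line QY ⇒ C = (0, -1/2)
C = Q + t·(Y−Q) with t = 3/4, so QC:CY = t:(1−t) = 3/4:1/4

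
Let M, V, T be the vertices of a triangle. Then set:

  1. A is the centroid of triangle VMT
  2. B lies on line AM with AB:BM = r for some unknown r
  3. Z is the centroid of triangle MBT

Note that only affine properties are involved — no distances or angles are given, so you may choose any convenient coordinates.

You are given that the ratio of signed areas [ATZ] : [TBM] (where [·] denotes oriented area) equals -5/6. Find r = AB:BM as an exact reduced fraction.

Assign M = (0, 0), V = (1, 0), T = (0, 1) — the answer is frame-independent, so this choice is without loss of generality.
1. A is the centroid of triangle VMT ⇒ A = (1/3, 1/3)
2. With AB:BM = r, write λ = r/(r+1) so B = A + λ·(M−A); B is affine-linear in λ
3. Z is the centroid of triangle MBT ⇒ Z is an affine combination of earlier points and hence also affine-linear in λ
Every point depending on B is an affine combination of B and λ-independent points, so each such coordinate is linear in λ; the λ² term in each signed area is a multiple of (M−A)×(M−A) = 0, so 2·[ATZ] and 2·[TBM] are each linear in λ. Evaluating at λ=0 and λ=1:
  2·[ATZ] = 1/9·λ + 1/9,   2·[TBM] = 1/3·λ − 1/3
So [ATZ]:[TBM] = (1/9·λ + 1/9) / (1/3·λ − 1/3). Setting this equal to -5/6:
  1/9·λ + 1/9 = -5/6·(1/3·λ − 1/3)  ⇒  λ = 3/7
Then r = λ/(1−λ) = (3/7)/(4/7) = 3/4. Check: with r = 3/4, B = (4/21, 4/21) and [ATZ]:[TBM] = -5/6 as required.

r = 3/4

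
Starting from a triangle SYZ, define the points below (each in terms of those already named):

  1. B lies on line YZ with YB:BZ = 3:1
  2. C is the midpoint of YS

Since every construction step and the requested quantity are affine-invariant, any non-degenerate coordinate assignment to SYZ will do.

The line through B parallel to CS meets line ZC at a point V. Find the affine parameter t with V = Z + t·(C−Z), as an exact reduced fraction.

t = 1/4

Choose coordinates S = (0, 0), Y = (1, 0), Z = (0, 1).
1. B lies on line YZ with YB:BZ = 3:1 ⇒ B = (1/4, 3/4)
2. C is the midpoint of YS ⇒ C = (1/2, 0)
through B parallel to CS: direction (-1/2, 0); meets ZC at V = (1/8, 3/4)
V = Z + t·(C−Z) with t = 1/4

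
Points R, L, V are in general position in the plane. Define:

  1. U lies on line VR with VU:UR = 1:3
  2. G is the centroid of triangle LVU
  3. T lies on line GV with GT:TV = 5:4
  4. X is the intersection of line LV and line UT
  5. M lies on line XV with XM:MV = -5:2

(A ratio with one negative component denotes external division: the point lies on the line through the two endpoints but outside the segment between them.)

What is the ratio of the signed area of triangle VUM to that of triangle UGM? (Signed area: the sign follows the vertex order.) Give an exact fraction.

Set R = (0, 0), L = (1, 0), V = (0, 1); any affine frame gives the same invariant.
1. U lies on line VR with VU:UR = 1:3 ⇒ U = (0, 3/4)
2. G is the centroid of triangle LVU ⇒ G = (1/3, 7/12)
3. T lies on line GV with GT:TV = 5:4 ⇒ T = (4/27, 22/27)
4. X is the intersection of line LV and line UT ⇒ X = (4/23, 19/23)
5. M lies on line XV with XM:MV = -5:2 ⇒ M = (-8/69, 77/69)
2·[VUM] = -2/69, 2·[UGM] = 85/828
[VUM]:[UGM] = -2/69:85/828 = -24/85

[VUM]:[UGM] = -24/85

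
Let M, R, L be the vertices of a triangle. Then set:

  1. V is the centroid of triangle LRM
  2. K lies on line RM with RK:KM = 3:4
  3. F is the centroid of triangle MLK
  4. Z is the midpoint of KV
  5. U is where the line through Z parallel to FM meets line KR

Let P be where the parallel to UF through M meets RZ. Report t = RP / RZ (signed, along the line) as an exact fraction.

t = 28/13

Work in coordinates with M = (0, 0), R = (1, 0), L = (0, 1).
1. V is the centroid of triangle LRM ⇒ V = (1/3, 1/3)
2. K lies on line RM with RK:KM = 3:4 ⇒ K = (4/7, 0)
3. F is the centroid of triangle MLK ⇒ F = (4/21, 1/3)
4. Z is the midpoint of KV ⇒ Z = (19/42, 1/6)
5. U is where the line through Z parallel to FM meets line KR ⇒ U = (5/14, 0)
through M parallel to UF: direction (-1/6, 1/3); meets RZ at P = (-7/39, 14/39)
P = R + t·(Z−R) with t = 28/13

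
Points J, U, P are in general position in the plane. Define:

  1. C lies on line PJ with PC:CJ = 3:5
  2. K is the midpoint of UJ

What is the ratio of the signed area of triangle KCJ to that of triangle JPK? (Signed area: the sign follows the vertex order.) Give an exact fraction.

Set J = (0, 0), U = (1, 0), P = (0, 1); any affine frame gives the same invariant.
1. C lies on line PJ with PC:CJ = 3:5 ⇒ C = (0, 5/8)
2. K is the midpoint of UJ ⇒ K = (1/2, 0)
2·[KCJ] = 5/16, 2·[JPK] = -1/2
[KCJ]:[JPK] = 5/16:-1/2 = -5/8

[KCJ]:[JPK] = -5/8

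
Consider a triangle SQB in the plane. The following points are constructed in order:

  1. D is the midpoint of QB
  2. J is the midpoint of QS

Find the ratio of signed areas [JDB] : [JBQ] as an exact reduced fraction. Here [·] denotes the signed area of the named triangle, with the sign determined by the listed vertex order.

[JDB]:[JBQ] = -1/2

Work in coordinates with S = (0, 0), Q = (1, 0), B = (0, 1).
1. D is the midpoint of QB ⇒ D = (1/2, 1/2)
2. J is the midpoint of QS ⇒ J = (1/2, 0)
2·[JDB] = 1/4, 2·[JBQ] = -1/2
[JDB]:[JBQ] = 1/4:-1/2 = -1/2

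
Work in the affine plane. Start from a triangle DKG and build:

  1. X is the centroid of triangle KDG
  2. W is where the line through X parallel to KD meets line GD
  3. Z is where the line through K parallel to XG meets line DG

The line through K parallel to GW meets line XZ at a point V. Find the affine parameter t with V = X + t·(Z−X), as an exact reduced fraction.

t = -2

Assign D = (0, 0), K = (1, 0), G = (0, 1) — the answer is frame-independent, so this choice is without loss of generality.
1. X is the centroid of triangle KDG ⇒ X = (1/3, 1/3)
2. W is where the line through X parallel to KD meets line GD ⇒ W = (0, 1/3)
3. Z is where the line through K parallel to XG meets line DG ⇒ Z = (0, 2)
through K parallel to GW: direction (0, -2/3); meets XZ at V = (1, -3)
V = X + t·(Z−X) with t = -2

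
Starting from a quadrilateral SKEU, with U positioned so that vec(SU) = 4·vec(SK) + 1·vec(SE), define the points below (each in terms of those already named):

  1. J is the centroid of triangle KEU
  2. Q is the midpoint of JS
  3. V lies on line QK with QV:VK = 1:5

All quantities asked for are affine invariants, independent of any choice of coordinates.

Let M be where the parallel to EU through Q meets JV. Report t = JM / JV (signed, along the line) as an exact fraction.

Assign S = (0, 0), K = (1, 0), E = (0, 1), U = (4, 1) — the answer is frame-independent, so this choice is without loss of generality.
1. J is the centroid of triangle KEU ⇒ J = (5/3, 2/3)
2. Q is the midpoint of JS ⇒ Q = (5/6, 1/3)
3. V lies on line QK with QV:VK = 1:5 ⇒ V = (31/36, 5/18)
through Q parallel to EU: direction (4, 0); meets JV at M = (41/42, 1/3)
M = J + t·(V−J) with t = 6/7

t = 6/7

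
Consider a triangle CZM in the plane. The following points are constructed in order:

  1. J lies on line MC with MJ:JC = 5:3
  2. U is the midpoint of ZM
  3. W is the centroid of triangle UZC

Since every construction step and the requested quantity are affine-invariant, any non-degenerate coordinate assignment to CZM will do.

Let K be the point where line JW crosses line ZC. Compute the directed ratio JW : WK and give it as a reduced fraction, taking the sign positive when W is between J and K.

Set C = (0, 0), Z = (1, 0), M = (0, 1); any affine frame gives the same invariant.
1. J lies on line MC with MJ:JC = 5:3 ⇒ J = (0, 3/8)
2. U is the midpoint of ZM ⇒ U = (1/2, 1/2)
3. W is the centroid of triangle UZC ⇒ W = (1/2, 1/6)
line JW meets ZC at K = (9/10, 0)
W = J + t·(K−J) with t = 5/9, so JW:WK = 5/9:4/9

JW:WK = 5/4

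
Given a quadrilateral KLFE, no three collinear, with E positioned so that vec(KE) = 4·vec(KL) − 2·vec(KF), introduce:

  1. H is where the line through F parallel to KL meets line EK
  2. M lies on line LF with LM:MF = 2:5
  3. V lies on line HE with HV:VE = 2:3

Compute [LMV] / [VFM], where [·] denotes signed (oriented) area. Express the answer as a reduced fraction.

[LMV]:[VFM] = -2/5

Choose coordinates K = (0, 0), L = (1, 0), F = (0, 1), E = (4, -2).
1. H is where the line through F parallel to KL meets line EK ⇒ H = (-2, 1)
2. M lies on line LF with LM:MF = 2:5 ⇒ M = (5/7, 2/7)
3. V lies on line HE with HV:VE = 2:3 ⇒ V = (2/5, -1/5)
2·[LMV] = 8/35, 2·[VFM] = -4/7
[LMV]:[VFM] = 8/35:-4/7 = -2/5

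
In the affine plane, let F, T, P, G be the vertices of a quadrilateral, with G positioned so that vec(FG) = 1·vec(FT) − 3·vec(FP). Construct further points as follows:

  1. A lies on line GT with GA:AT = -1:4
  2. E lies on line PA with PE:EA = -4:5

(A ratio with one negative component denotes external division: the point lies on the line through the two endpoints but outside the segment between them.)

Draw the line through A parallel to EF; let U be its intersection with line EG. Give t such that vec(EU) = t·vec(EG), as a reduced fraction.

t = 5/9

Set F = (0, 0), T = (1, 0), P = (0, 1), G = (1, -3); any affine frame gives the same invariant.
1. A lies on line GT with GA:AT = -1:4 ⇒ A = (1, -4)
2. E lies on line PA with PE:EA = -4:5 ⇒ E = (-4, 21)
through A parallel to EF: direction (4, -21); meets EG at U = (-11/9, 23/3)
U = E + t·(G−E) with t = 5/9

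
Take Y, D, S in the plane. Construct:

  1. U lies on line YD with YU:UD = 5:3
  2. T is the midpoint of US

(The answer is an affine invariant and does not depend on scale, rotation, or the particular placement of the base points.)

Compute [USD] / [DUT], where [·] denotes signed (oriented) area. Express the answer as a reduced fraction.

[USD]:[DUT] = 2

Assign Y = (0, 0), D = (1, 0), S = (0, 1) — the answer is frame-independent, so this choice is without loss of generality.
1. U lies on line YD with YU:UD = 5:3 ⇒ U = (5/8, 0)
2. T is the midpoint of US ⇒ T = (5/16, 1/2)
2·[USD] = -3/8, 2·[DUT] = -3/16
[USD]:[DUT] = -3/8:-3/16 = 2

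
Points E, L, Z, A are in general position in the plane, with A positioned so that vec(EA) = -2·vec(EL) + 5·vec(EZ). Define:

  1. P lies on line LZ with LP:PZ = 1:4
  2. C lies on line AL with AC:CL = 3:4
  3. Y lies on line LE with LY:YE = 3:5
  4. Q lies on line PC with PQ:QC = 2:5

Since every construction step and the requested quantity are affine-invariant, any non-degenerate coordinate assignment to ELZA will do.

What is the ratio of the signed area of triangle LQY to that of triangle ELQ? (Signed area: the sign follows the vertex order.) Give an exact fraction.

[LQY]:[ELQ] = 3/8

Choose coordinates E = (0, 0), L = (1, 0), Z = (0, 1), A = (-2, 5).
1. P lies on line LZ with LP:PZ = 1:4 ⇒ P = (4/5, 1/5)
2. C lies on line AL with AC:CL = 3:4 ⇒ C = (-5/7, 20/7)
3. Y lies on line LE with LY:YE = 3:5 ⇒ Y = (5/8, 0)
4. Q lies on line PC with PQ:QC = 2:5 ⇒ Q = (18/49, 47/49)
2·[LQY] = 141/392, 2·[ELQ] = 47/49
[LQY]:[ELQ] = 141/392:47/49 = 3/8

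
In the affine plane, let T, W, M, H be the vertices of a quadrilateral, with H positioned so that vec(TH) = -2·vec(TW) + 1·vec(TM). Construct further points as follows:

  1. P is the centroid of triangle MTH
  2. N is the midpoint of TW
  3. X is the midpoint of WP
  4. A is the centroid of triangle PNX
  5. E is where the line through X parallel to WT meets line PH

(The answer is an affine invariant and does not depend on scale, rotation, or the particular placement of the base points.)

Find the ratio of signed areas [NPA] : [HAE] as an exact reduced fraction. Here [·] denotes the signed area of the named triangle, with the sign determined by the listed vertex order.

[NPA]:[HAE] = -1/8

Work in coordinates with T = (0, 0), W = (1, 0), M = (0, 1), H = (-2, 1).
1. P is the centroid of triangle MTH ⇒ P = (-2/3, 2/3)
2. N is the midpoint of TW ⇒ N = (1/2, 0)
3. X is the midpoint of WP ⇒ X = (1/6, 1/3)
4. A is the centroid of triangle PNX ⇒ A = (0, 1/3)
5. E is where the line through X parallel to WT meets line PH ⇒ E = (2/3, 1/3)
2·[NPA] = -1/18, 2·[HAE] = 4/9
[NPA]:[HAE] = -1/18:4/9 = -1/8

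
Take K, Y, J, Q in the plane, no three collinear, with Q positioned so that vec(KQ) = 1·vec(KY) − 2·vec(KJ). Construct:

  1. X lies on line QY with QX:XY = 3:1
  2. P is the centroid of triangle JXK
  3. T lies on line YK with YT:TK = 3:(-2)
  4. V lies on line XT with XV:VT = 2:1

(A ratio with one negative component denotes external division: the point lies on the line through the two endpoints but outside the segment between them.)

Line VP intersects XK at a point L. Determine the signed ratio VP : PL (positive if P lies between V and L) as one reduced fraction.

Choose coordinates K = (0, 0), Y = (1, 0), J = (0, 1), Q = (1, -2).
1. X lies on line QY with QX:XY = 3:1 ⇒ X = (1, -1/2)
2. P is the centroid of triangle JXK ⇒ P = (1/3, 1/6)
3. T lies on line YK with YT:TK = 3:(-2) ⇒ T = (-2, 0)
4. V lies on line XT with XV:VT = 2:1 ⇒ V = (-1, -1/6)
line VP meets XK at L = (-1/9, 1/18)
P = V + t·(L−V) with t = 3/2, so VP:PL = 3/2:-1/2

VP:PL = -3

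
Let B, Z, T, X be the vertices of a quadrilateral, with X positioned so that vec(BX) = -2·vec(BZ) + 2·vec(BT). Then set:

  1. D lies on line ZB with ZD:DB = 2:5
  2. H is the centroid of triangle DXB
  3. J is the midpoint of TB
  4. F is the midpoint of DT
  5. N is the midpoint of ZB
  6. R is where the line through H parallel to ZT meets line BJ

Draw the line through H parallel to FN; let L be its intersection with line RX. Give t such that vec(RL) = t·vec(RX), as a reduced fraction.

t = 9/44

Work in coordinates with B = (0, 0), Z = (1, 0), T = (0, 1), X = (-2, 2).
1. D lies on line ZB with ZD:DB = 2:5 ⇒ D = (5/7, 0)
2. H is the centroid of triangle DXB ⇒ H = (-3/7, 2/3)
3. J is the midpoint of TB ⇒ J = (0, 1/2)
4. F is the midpoint of DT ⇒ F = (5/14, 1/2)
5. N is the midpoint of ZB ⇒ N = (1/2, 0)
6. R is where the line through H parallel to ZT meets line BJ ⇒ R = (0, 5/21)
through H parallel to FN: direction (1/7, -1/2); meets RX at L = (-9/22, 79/132)
L = R + t·(X−R) with t = 9/44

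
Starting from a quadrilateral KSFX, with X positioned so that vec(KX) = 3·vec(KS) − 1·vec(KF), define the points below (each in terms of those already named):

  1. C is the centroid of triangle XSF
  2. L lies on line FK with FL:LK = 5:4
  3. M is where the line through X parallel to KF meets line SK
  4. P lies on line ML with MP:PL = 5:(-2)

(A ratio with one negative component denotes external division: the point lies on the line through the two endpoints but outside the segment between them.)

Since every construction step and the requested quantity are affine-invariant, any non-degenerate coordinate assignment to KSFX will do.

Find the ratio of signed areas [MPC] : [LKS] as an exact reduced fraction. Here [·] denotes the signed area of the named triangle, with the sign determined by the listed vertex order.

[MPC]:[LKS] = 25/9

Choose coordinates K = (0, 0), S = (1, 0), F = (0, 1), X = (3, -1).
1. C is the centroid of triangle XSF ⇒ C = (4/3, 0)
2. L lies on line FK with FL:LK = 5:4 ⇒ L = (0, 4/9)
3. M is where the line through X parallel to KF meets line SK ⇒ M = (3, 0)
4. P lies on line ML with MP:PL = 5:(-2) ⇒ P = (-2, 20/27)
2·[MPC] = 100/81, 2·[LKS] = 4/9
[MPC]:[LKS] = 100/81:4/9 = 25/9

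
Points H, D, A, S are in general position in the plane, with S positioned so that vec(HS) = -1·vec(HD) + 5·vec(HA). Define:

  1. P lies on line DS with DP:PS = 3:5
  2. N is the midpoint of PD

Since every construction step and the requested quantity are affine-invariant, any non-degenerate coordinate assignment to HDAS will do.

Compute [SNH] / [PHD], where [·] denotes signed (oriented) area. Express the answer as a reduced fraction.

Set H = (0, 0), D = (1, 0), A = (0, 1), S = (-1, 5); any affine frame gives the same invariant.
1. P lies on line DS with DP:PS = 3:5 ⇒ P = (1/4, 15/8)
2. N is the midpoint of PD ⇒ N = (5/8, 15/16)
2·[SNH] = -65/16, 2·[PHD] = 15/8
[SNH]:[PHD] = -65/16:15/8 = -13/6

[SNH]:[PHD] = -13/6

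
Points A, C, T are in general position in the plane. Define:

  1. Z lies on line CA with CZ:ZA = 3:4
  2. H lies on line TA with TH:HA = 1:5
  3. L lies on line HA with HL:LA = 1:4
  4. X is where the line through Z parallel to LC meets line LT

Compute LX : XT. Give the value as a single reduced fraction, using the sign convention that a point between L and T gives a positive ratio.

LX:XT = -6/13

Assign A = (0, 0), C = (1, 0), T = (0, 1) — the answer is frame-independent, so this choice is without loss of generality.
1. Z lies on line CA with CZ:ZA = 3:4 ⇒ Z = (4/7, 0)
2. H lies on line TA with TH:HA = 1:5 ⇒ H = (0, 5/6)
3. L lies on line HA with HL:LA = 1:4 ⇒ L = (0, 2/3)
4. X is where the line through Z parallel to LC meets line LT ⇒ X = (0, 8/21)
X = L + t·(T−L) with t = -6/7, so LX:XT = t:(1−t) = -6/7:13/7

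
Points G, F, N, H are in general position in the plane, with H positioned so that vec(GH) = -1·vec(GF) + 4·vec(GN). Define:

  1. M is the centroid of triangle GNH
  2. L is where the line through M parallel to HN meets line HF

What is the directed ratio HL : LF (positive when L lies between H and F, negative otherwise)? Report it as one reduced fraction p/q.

Choose coordinates G = (0, 0), F = (1, 0), N = (0, 1), H = (-1, 4).
1. M is the centroid of triangle GNH ⇒ M = (-1/3, 5/3)
2. L is where the line through M parallel to HN meets line HF ⇒ L = (-4/3, 14/3)
L = H + t·(F−H) with t = -1/6, so HL:LF = t:(1−t) = -1/6:7/6

HL:LF = -1/7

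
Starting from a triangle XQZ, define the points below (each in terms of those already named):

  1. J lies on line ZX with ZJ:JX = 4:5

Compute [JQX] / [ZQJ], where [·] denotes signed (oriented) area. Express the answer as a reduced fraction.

Assign X = (0, 0), Q = (1, 0), Z = (0, 1) — the answer is frame-independent, so this choice is without loss of generality.
1. J lies on line ZX with ZJ:JX = 4:5 ⇒ J = (0, 5/9)
2·[JQX] = -5/9, 2·[ZQJ] = -4/9
[JQX]:[ZQJ] = -5/9:-4/9 = 5/4

[JQX]:[ZQJ] = 5/4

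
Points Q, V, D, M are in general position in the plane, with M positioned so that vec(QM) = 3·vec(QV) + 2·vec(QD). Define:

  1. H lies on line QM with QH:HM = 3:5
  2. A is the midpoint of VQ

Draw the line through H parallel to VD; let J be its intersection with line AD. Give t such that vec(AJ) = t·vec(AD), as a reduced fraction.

t = 11/4

Work in coordinates with Q = (0, 0), V = (1, 0), D = (0, 1), M = (3, 2).
1. H lies on line QM with QH:HM = 3:5 ⇒ H = (9/8, 3/4)
2. A is the midpoint of VQ ⇒ A = (1/2, 0)
through H parallel to VD: direction (-1, 1); meets AD at J = (-7/8, 11/4)
J = A + t·(D−A) with t = 11/4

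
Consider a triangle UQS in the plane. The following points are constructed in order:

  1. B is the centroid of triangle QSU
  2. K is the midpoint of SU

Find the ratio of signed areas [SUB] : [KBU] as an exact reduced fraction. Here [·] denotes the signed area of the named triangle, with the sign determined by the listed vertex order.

[SUB]:[KBU] = -2

Work in coordinates with U = (0, 0), Q = (1, 0), S = (0, 1).
1. B is the centroid of triangle QSU ⇒ B = (1/3, 1/3)
2. K is the midpoint of SU ⇒ K = (0, 1/2)
2·[SUB] = 1/3, 2·[KBU] = -1/6
[SUB]:[KBU] = 1/3:-1/6 = -2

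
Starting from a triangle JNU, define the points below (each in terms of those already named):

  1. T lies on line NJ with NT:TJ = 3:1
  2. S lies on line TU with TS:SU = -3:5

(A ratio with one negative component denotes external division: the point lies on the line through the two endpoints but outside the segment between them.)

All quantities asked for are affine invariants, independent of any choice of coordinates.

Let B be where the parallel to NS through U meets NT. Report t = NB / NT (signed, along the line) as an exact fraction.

t = 5/3

Work in coordinates with J = (0, 0), N = (1, 0), U = (0, 1).
1. T lies on line NJ with NT:TJ = 3:1 ⇒ T = (1/4, 0)
2. S lies on line TU with TS:SU = -3:5 ⇒ S = (5/8, -3/2)
through U parallel to NS: direction (-3/8, -3/2); meets NT at B = (-1/4, 0)
B = N + t·(T−N) with t = 5/3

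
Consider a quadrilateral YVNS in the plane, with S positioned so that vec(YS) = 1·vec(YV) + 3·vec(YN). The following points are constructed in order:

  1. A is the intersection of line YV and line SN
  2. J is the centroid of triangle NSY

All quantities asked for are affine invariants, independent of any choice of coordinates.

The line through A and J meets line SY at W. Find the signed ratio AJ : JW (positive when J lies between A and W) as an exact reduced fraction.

AJ:JW = 7/2

Choose coordinates Y = (0, 0), V = (1, 0), N = (0, 1), S = (1, 3).
1. A is the intersection of line YV and line SN ⇒ A = (-1/2, 0)
2. J is the centroid of triangle NSY ⇒ J = (1/3, 4/3)
line AJ meets SY at W = (4/7, 12/7)
J = A + t·(W−A) with t = 7/9, so AJ:JW = 7/9:2/9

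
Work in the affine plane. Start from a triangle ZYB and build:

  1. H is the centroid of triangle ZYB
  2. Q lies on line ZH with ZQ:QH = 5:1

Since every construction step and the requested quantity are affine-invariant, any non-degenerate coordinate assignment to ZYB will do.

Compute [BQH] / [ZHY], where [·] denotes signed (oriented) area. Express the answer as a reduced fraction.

Choose coordinates Z = (0, 0), Y = (1, 0), B = (0, 1).
1. H is the centroid of triangle ZYB ⇒ H = (1/3, 1/3)
2. Q lies on line ZH with ZQ:QH = 5:1 ⇒ Q = (5/18, 5/18)
2·[BQH] = 1/18, 2·[ZHY] = -1/3
[BQH]:[ZHY] = 1/18:-1/3 = -1/6

[BQH]:[ZHY] = -1/6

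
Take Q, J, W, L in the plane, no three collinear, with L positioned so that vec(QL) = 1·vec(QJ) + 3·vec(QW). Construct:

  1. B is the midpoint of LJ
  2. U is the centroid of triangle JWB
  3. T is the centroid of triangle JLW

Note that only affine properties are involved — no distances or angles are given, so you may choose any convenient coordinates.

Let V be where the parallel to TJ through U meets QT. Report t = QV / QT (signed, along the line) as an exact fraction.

t = 7/8

Work in coordinates with Q = (0, 0), J = (1, 0), W = (0, 1), L = (1, 3).
1. B is the midpoint of LJ ⇒ B = (1, 3/2)
2. U is the centroid of triangle JWB ⇒ U = (2/3, 5/6)
3. T is the centroid of triangle JLW ⇒ T = (2/3, 4/3)
through U parallel to TJ: direction (1/3, -4/3); meets QT at V = (7/12, 7/6)
V = Q + t·(T−Q) with t = 7/8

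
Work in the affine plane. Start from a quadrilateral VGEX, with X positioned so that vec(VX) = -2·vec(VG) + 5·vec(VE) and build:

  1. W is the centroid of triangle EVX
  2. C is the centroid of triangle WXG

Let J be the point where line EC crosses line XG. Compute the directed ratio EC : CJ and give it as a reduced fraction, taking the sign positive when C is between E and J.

Choose coordinates V = (0, 0), G = (1, 0), E = (0, 1), X = (-2, 5).
1. W is the centroid of triangle EVX ⇒ W = (-2/3, 2)
2. C is the centroid of triangle WXG ⇒ C = (-5/9, 7/3)
line EC meets XG at J = (-10/11, 35/11)
C = E + t·(J−E) with t = 11/18, so EC:CJ = 11/18:7/18

EC:CJ = 11/7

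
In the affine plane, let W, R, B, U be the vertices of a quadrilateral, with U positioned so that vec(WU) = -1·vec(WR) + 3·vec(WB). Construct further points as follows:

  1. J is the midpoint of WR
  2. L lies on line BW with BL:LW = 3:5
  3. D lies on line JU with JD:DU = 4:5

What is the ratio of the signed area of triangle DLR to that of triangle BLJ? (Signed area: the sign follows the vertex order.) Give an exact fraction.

Choose coordinates W = (0, 0), R = (1, 0), B = (0, 1), U = (-1, 3).
1. J is the midpoint of WR ⇒ J = (1/2, 0)
2. L lies on line BW with BL:LW = 3:5 ⇒ L = (0, 5/8)
3. D lies on line JU with JD:DU = 4:5 ⇒ D = (-1/6, 4/3)
2·[DLR] = 29/48, 2·[BLJ] = 3/16
[DLR]:[BLJ] = 29/48:3/16 = 29/9

[DLR]:[BLJ] = 29/9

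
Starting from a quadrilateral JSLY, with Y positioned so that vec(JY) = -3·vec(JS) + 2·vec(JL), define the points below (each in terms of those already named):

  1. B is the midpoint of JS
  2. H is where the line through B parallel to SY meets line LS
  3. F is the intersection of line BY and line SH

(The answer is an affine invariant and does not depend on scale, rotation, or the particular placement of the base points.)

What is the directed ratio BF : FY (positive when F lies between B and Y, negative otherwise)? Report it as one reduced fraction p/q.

Work in coordinates with J = (0, 0), S = (1, 0), L = (0, 1), Y = (-3, 2).
1. B is the midpoint of JS ⇒ B = (1/2, 0)
2. H is where the line through B parallel to SY meets line LS ⇒ H = (3/2, -1/2)
3. F is the intersection of line BY and line SH ⇒ F = (5/3, -2/3)
F = B + t·(Y−B) with t = -1/3, so BF:FY = t:(1−t) = -1/3:4/3

BF:FY = -1/4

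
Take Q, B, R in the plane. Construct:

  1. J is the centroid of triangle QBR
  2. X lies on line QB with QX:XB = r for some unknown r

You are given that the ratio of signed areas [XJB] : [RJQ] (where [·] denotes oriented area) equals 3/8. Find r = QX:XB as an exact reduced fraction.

r = 5/3

Set Q = (0, 0), B = (1, 0), R = (0, 1); any affine frame gives the same invariant.
1. J is the centroid of triangle QBR ⇒ J = (1/3, 1/3)
2. With QX:XB = r, write λ = r/(r+1) so X = Q + λ·(B−Q); X is affine-linear in λ
Every point depending on X is an affine combination of X and λ-independent points, so each such coordinate is linear in λ; the λ² term in each signed area is a multiple of (B−Q)×(B−Q) = 0, so 2·[XJB] and 2·[RJQ] are each linear in λ. Evaluating at λ=0 and λ=1:
  2·[XJB] = 1/3·λ − 1/3,   2·[RJQ] = -1/3
So [XJB]:[RJQ] = (1/3·λ − 1/3) / (-1/3). Setting this equal to 3/8:
  1/3·λ − 1/3 = 3/8·(-1/3)  ⇒  λ = 5/8
Then r = λ/(1−λ) = (5/8)/(3/8) = 5/3. Check: with r = 5/3, X = (5/8, 0) and [XJB]:[RJQ] = 3/8 as required.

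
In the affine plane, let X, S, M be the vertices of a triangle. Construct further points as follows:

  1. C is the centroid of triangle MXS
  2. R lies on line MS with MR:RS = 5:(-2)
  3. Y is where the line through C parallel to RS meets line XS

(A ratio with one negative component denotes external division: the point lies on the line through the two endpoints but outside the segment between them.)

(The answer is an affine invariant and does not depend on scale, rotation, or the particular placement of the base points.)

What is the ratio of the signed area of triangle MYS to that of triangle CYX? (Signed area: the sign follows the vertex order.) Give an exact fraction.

[MYS]:[CYX] = -3/2

Work in coordinates with X = (0, 0), S = (1, 0), M = (0, 1).
1. C is the centroid of triangle MXS ⇒ C = (1/3, 1/3)
2. R lies on line MS with MR:RS = 5:(-2) ⇒ R = (5/3, -2/3)
3. Y is where the line through C parallel to RS meets line XS ⇒ Y = (2/3, 0)
2·[MYS] = 1/3, 2·[CYX] = -2/9
[MYS]:[CYX] = 1/3:-2/9 = -3/2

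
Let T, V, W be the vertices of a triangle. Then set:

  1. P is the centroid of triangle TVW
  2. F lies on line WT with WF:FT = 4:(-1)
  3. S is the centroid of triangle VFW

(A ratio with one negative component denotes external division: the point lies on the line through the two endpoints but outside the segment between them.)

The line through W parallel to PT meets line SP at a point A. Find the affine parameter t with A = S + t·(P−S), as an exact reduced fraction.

t = 10

Assign T = (0, 0), V = (1, 0), W = (0, 1) — the answer is frame-independent, so this choice is without loss of generality.
1. P is the centroid of triangle TVW ⇒ P = (1/3, 1/3)
2. F lies on line WT with WF:FT = 4:(-1) ⇒ F = (0, -1/3)
3. S is the centroid of triangle VFW ⇒ S = (1/3, 2/9)
through W parallel to PT: direction (-1/3, -1/3); meets SP at A = (1/3, 4/3)
A = S + t·(P−S) with t = 10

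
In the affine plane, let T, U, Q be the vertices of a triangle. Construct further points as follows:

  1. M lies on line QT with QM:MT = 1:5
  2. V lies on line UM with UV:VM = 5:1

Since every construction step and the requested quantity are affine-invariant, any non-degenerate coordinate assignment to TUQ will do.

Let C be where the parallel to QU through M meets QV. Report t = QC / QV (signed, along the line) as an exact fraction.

Assign T = (0, 0), U = (1, 0), Q = (0, 1) — the answer is frame-independent, so this choice is without loss of generality.
1. M lies on line QT with QM:MT = 1:5 ⇒ M = (0, 5/6)
2. V lies on line UM with UV:VM = 5:1 ⇒ V = (1/6, 25/36)
through M parallel to QU: direction (1, -1); meets QV at C = (1/5, 19/30)
C = Q + t·(V−Q) with t = 6/5

t = 6/5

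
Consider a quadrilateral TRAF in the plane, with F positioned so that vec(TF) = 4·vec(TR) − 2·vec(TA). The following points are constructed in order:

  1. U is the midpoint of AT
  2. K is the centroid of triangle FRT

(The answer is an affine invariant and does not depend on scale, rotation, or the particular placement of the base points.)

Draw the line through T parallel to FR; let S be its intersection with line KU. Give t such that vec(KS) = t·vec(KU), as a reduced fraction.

t = -8

Assign T = (0, 0), R = (1, 0), A = (0, 1), F = (4, -2) — the answer is frame-independent, so this choice is without loss of generality.
1. U is the midpoint of AT ⇒ U = (0, 1/2)
2. K is the centroid of triangle FRT ⇒ K = (5/3, -2/3)
through T parallel to FR: direction (-3, 2); meets KU at S = (15, -10)
S = K + t·(U−K) with t = -8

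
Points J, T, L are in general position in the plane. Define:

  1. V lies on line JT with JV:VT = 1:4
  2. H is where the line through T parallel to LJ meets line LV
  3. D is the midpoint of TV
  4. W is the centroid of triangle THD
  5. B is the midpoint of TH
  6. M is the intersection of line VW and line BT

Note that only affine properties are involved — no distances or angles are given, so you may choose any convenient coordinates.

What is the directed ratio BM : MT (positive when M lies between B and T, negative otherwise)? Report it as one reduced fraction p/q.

BM:MT = 1/4

Assign J = (0, 0), T = (1, 0), L = (0, 1) — the answer is frame-independent, so this choice is without loss of generality.
1. V lies on line JT with JV:VT = 1:4 ⇒ V = (1/5, 0)
2. H is where the line through T parallel to LJ meets line LV ⇒ H = (1, -4)
3. D is the midpoint of TV ⇒ D = (3/5, 0)
4. W is the centroid of triangle THD ⇒ W = (13/15, -4/3)
5. B is the midpoint of TH ⇒ B = (1, -2)
6. M is the intersection of line VW and line BT ⇒ M = (1, -8/5)
M = B + t·(T−B) with t = 1/5, so BM:MT = t:(1−t) = 1/5:4/5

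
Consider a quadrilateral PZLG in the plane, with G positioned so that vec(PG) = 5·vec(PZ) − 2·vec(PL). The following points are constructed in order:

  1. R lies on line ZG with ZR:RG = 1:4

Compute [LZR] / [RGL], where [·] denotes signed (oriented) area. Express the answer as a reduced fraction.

[LZR]:[RGL] = 1/4

Set P = (0, 0), Z = (1, 0), L = (0, 1), G = (5, -2); any affine frame gives the same invariant.
1. R lies on line ZG with ZR:RG = 1:4 ⇒ R = (9/5, -2/5)
2·[LZR] = 2/5, 2·[RGL] = 8/5
[LZR]:[RGL] = 2/5:8/5 = 1/4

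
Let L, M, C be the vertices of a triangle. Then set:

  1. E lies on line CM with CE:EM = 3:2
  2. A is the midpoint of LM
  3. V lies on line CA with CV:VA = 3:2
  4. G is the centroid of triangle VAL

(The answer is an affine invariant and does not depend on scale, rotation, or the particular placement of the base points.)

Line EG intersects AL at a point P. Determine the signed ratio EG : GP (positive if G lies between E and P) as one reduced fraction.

Assign L = (0, 0), M = (1, 0), C = (0, 1) — the answer is frame-independent, so this choice is without loss of generality.
1. E lies on line CM with CE:EM = 3:2 ⇒ E = (3/5, 2/5)
2. A is the midpoint of LM ⇒ A = (1/2, 0)
3. V lies on line CA with CV:VA = 3:2 ⇒ V = (3/10, 2/5)
4. G is the centroid of triangle VAL ⇒ G = (4/15, 2/15)
line EG meets AL at P = (1/10, 0)
G = E + t·(P−E) with t = 2/3, so EG:GP = 2/3:1/3

EG:GP = 2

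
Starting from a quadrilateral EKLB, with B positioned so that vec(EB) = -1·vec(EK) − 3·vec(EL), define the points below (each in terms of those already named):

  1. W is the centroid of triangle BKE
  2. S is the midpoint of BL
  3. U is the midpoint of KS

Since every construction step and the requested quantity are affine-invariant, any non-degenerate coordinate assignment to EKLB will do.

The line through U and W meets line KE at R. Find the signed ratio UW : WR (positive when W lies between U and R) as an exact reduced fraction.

UW:WR = -1/2

Work in coordinates with E = (0, 0), K = (1, 0), L = (0, 1), B = (-1, -3).
1. W is the centroid of triangle BKE ⇒ W = (0, -1)
2. S is the midpoint of BL ⇒ S = (-1/2, -1)
3. U is the midpoint of KS ⇒ U = (1/4, -1/2)
line UW meets KE at R = (1/2, 0)
W = U + t·(R−U) with t = -1, so UW:WR = -1:2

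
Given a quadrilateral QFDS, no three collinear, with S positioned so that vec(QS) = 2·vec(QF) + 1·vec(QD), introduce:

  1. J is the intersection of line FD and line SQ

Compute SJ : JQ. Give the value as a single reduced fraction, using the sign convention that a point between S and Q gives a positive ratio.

Set Q = (0, 0), F = (1, 0), D = (0, 1), S = (2, 1); any affine frame gives the same invariant.
1. J is the intersection of line FD and line SQ ⇒ J = (2/3, 1/3)
J = S + t·(Q−S) with t = 2/3, so SJ:JQ = t:(1−t) = 2/3:1/3

SJ:JQ = 2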